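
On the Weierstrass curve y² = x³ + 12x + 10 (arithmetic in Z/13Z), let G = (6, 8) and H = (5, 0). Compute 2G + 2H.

(2, 9)

First 2G:
Repeated addition: build up to 2G.
2G: tangent at (6, 8): λ = (3·6² + 12)/(2·8) ≡ 3/3. 3⁻¹ ≡ 9 (mod 13) since 3·9 = 27 ≡ 1, so λ ≡ 3·9 ≡ 1.
  x = λ² - 6 - 6 = 1 - 12 ≡ 2; y = λ·(6 - 2) - 8 ≡ 9. → (2, 9)
2G = (2, 9).
Next 2H:
Repeated addition: build up to 2H.
2H: (5, 0) + (5, 0): same x and y₁ ≡ -y₂, so the sum is O.
2H = O.
Finally 2G + 2H:
(2, 9) + O = (2, 9) (identity).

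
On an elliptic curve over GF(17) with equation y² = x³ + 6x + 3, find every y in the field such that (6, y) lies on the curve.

x³ + 6x + 3 = 255 ≡ 0 (mod 17).
Only y = 0 satisfies y² ≡ 0.

0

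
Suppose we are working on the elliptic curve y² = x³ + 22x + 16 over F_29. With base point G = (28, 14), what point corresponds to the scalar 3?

(3, 14)

Repeated addition: build up to 3G.
2G: tangent at (28, 14): λ = (3·28² + 22)/(2·14) ≡ 25/28. 28⁻¹ ≡ 28 (mod 29), so λ ≡ 25·28 ≡ 4.
  x = λ² - 28 - 28 = 16 - 56 ≡ 18; y = λ·(28 - 18) - 14 ≡ 26. → (18, 26)
3G: (18, 26) + (28, 14). λ = (14 - 26)/(28 - 18) ≡ 17/10 mod 29. 10⁻¹ ≡ 3 (mod 29), so λ ≡ 22.
  x = λ² - 18 - 28 = 484 - 46 ≡ 3; y = λ·(18 - 3) - 26 ≡ 14. → (3, 14)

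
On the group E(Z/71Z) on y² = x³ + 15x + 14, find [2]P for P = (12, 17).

(30, 22)

tangent at (12, 17): λ = (3·12² + 15)/(2·17) ≡ 21/34. 34⁻¹ ≡ 23 (mod 71) since 34·23 = 782 ≡ 1, so λ ≡ 21·23 ≡ 57.
  x = λ² - 12 - 12 = 3249 - 24 ≡ 30; y = λ·(12 - 30) - 17 ≡ 22. → (30, 22)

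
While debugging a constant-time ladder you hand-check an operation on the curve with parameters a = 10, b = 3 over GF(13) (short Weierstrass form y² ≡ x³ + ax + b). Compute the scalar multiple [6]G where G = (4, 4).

Repeated addition: build up to 6G.
2G: tangent at (4, 4): λ = (3·4² + 10)/(2·4) ≡ 6/8. 8⁻¹ ≡ 5 (mod 13), so λ ≡ 6·5 ≡ 4.
  x = λ² - 4 - 4 = 16 - 8 ≡ 8; y = λ·(4 - 8) - 4 ≡ 6. → (8, 6)
3G: (8, 6) + (4, 4). λ = (4 - 6)/(4 - 8) ≡ 11/9 mod 13. 9⁻¹ ≡ 3 (mod 13) since 9·3 = 27 ≡ 1, so λ ≡ 7.
  x = λ² - 8 - 4 = 49 - 12 ≡ 11; y = λ·(8 - 11) - 6 ≡ 12. → (11, 12)
4G: (11, 12) + (4, 4). λ = (4 - 12)/(4 - 11) ≡ 5/6 mod 13. 6⁻¹ ≡ 11 (mod 13) since 6·11 = 66 ≡ 1, so λ ≡ 3.
  x = λ² - 11 - 4 = 9 - 15 ≡ 7; y = λ·(11 - 7) - 12 ≡ 0. → (7, 0)
5G: (7, 0) + (4, 4). λ = (4 - 0)/(4 - 7) ≡ 4/10 mod 13. 10⁻¹ ≡ 4 (mod 13) since 10·4 = 40 ≡ 1, so λ ≡ 3.
  x = λ² - 7 - 4 = 9 - 11 ≡ 11; y = λ·(7 - 11) - 0 ≡ 1. → (11, 1)
6G: (11, 1) + (4, 4). λ = (4 - 1)/(4 - 11) ≡ 3/6 mod 13. 6⁻¹ ≡ 11 (mod 13) since 6·11 = 66 ≡ 1, so λ ≡ 7.
  x = λ² - 11 - 4 = 49 - 15 ≡ 8; y = λ·(11 - 8) - 1 ≡ 7. → (8, 7)

(8, 7)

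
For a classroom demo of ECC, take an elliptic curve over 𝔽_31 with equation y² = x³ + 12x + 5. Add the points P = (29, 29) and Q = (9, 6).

(13, 8)

(29, 29) + (9, 6). λ = (6 - 29)/(9 - 29) ≡ 8/11 mod 31. 11⁻¹ ≡ 17 (mod 31) since 11·17 = 187 ≡ 1, so λ ≡ 12.
  x = λ² - 29 - 9 = 144 - 38 ≡ 13; y = λ·(29 - 13) - 29 ≡ 8. → (13, 8)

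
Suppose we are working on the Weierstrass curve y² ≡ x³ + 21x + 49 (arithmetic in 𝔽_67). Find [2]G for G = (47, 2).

tangent at (47, 2): λ = (3·47² + 21)/(2·2) ≡ 15/4. 4⁻¹ ≡ 17 (mod 67), so λ ≡ 15·17 ≡ 54.
  x = λ² - 47 - 47 = 2916 - 94 ≡ 8; y = λ·(47 - 8) - 2 ≡ 27. → (8, 27)

(8, 27)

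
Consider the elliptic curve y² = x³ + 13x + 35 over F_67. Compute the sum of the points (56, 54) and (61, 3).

(56, 54) + (61, 3). λ = (3 - 54)/(61 - 56) ≡ 16/5 mod 67. 5⁻¹ ≡ 27 (mod 67), so λ ≡ 30.
  x = λ² - 56 - 61 = 900 - 117 ≡ 46; y = λ·(56 - 46) - 54 ≡ 45. → (46, 45)

(46, 45)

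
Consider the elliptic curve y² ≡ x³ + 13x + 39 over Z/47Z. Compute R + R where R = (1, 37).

tangent at (1, 37): λ = (3·1² + 13)/(2·37) ≡ 16/27. 27⁻¹ ≡ 7 (mod 47), so λ ≡ 16·7 ≡ 18.
  x = λ² - 1 - 1 = 324 - 2 ≡ 40; y = λ·(1 - 40) - 37 ≡ 13. → (40, 13)

(40, 13)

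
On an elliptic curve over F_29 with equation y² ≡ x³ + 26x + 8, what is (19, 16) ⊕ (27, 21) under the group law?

(19, 16) + (27, 21). λ = (21 - 16)/(27 - 19) ≡ 5/8 mod 29. 8⁻¹ ≡ 11 (mod 29) since 8·11 = 88 ≡ 1, so λ ≡ 26.
  x = λ² - 19 - 27 = 676 - 46 ≡ 21; y = λ·(19 - 21) - 16 ≡ 19. → (21, 19)

(21, 19)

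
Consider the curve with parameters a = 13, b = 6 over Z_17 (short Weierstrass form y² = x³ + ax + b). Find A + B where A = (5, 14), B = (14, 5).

(16, 14)

(5, 14) + (14, 5). λ = (5 - 14)/(14 - 5) ≡ 8/9 mod 17. 9⁻¹ ≡ 2 (mod 17), so λ ≡ 16.
  x = λ² - 5 - 14 = 256 - 19 ≡ 16; y = λ·(5 - 16) - 14 ≡ 14. → (16, 14)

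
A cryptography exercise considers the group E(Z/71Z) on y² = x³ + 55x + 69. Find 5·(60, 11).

Write G = (60, 11).
Double-and-add on 5 = (101)₂. Start with G = (60, 11) for the leading 1-bit.
double: tangent at (60, 11): λ = (3·60² + 55)/(2·11) ≡ 63/22. 22⁻¹ ≡ 42 (mod 71), so λ ≡ 63·42 ≡ 19.
  x = λ² - 60 - 60 = 361 - 120 ≡ 28; y = λ·(60 - 28) - 11 ≡ 29. → (28, 29)
double: tangent at (28, 29): λ = (3·28² + 55)/(2·29) ≡ 64/58. 58⁻¹ ≡ 60 (mod 71), so λ ≡ 64·60 ≡ 6.
  x = λ² - 28 - 28 = 36 - 56 ≡ 51; y = λ·(28 - 51) - 29 ≡ 46. → (51, 46)
add G: (51, 46) + (60, 11). λ = (11 - 46)/(60 - 51) ≡ 36/9 mod 71. 9⁻¹ ≡ 8 (mod 71), so λ ≡ 4.
  x = λ² - 51 - 60 = 16 - 111 ≡ 47; y = λ·(51 - 47) - 46 ≡ 41. → (47, 41)

(47, 41)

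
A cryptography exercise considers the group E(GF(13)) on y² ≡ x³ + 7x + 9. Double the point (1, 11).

(1, 2)

tangent at (1, 11): λ = (3·1² + 7)/(2·11) ≡ 10/9. 9⁻¹ ≡ 3 (mod 13), so λ ≡ 10·3 ≡ 4.
  x = λ² - 1 - 1 = 16 - 2 ≡ 1; y = λ·(1 - 1) - 11 ≡ 2. → (1, 2)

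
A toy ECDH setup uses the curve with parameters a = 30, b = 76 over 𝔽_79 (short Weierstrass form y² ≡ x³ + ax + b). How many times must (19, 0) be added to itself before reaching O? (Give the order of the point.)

2P: (19, 0) + (19, 0): same x and y₁ ≡ -y₂, so the sum is O.
2P = O, so the order is 2.

2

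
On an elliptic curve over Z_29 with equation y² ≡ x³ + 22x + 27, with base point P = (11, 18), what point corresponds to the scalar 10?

Double-and-add on 10 = (1010)₂. Start with P = (11, 18) for the leading 1-bit.
double: tangent at (11, 18): λ = (3·11² + 22)/(2·18) ≡ 8/7. 7⁻¹ ≡ 25 (mod 29) since 7·25 = 175 ≡ 1, so λ ≡ 8·25 ≡ 26.
  x = λ² - 11 - 11 = 676 - 22 ≡ 16; y = λ·(11 - 16) - 18 ≡ 26. → (16, 26)
double: tangent at (16, 26): λ = (3·16² + 22)/(2·26) ≡ 7/23. 23⁻¹ ≡ 24 (mod 29), so λ ≡ 7·24 ≡ 23.
  x = λ² - 16 - 16 = 529 - 32 ≡ 4; y = λ·(16 - 4) - 26 ≡ 18. → (4, 18)
add P: (4, 18) + (11, 18). λ = (18 - 18)/(11 - 4) ≡ 0/7 mod 29. 7⁻¹ ≡ 25 (mod 29) since 7·25 = 175 ≡ 1, so λ ≡ 0.
  x = λ² - 4 - 11 = 0 - 15 ≡ 14; y = λ·(4 - 14) - 18 ≡ 11. → (14, 11)
double: tangent at (14, 11): λ = (3·14² + 22)/(2·11) ≡ 1/22. 22⁻¹ ≡ 4 (mod 29), so λ ≡ 1·4 ≡ 4.
  x = λ² - 14 - 14 = 16 - 28 ≡ 17; y = λ·(14 - 17) - 11 ≡ 6. → (17, 6)

(17, 6)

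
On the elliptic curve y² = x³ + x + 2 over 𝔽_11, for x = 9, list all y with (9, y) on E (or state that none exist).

5, 6

x³ + 1x + 2 = 740 ≡ 3 (mod 11).
Square roots of 3 mod 11: 5 and 6 (since 5² = 25 ≡ 3).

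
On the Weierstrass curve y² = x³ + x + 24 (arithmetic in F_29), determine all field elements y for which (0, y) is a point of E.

x³ + 1x + 24 = 24 ≡ 24 (mod 29).
Square roots of 24 mod 29: 13 and 16 (since 13² = 169 ≡ 24).

13, 16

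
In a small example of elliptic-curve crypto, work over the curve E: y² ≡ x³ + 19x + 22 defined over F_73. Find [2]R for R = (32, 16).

tangent at (32, 16): λ = (3·32² + 19)/(2·16) ≡ 25/32. 32⁻¹ ≡ 16 (mod 73) since 32·16 = 512 ≡ 1, so λ ≡ 25·16 ≡ 35.
  x = λ² - 32 - 32 = 1225 - 64 ≡ 66; y = λ·(32 - 66) - 16 ≡ 35. → (66, 35)

(66, 35)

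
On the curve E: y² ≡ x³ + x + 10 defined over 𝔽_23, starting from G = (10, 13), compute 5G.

Repeated addition: build up to 5G.
2G: tangent at (10, 13): λ = (3·10² + 1)/(2·13) ≡ 2/3. 3⁻¹ ≡ 8 (mod 23), so λ ≡ 2·8 ≡ 16.
  x = λ² - 10 - 10 = 256 - 20 ≡ 6; y = λ·(10 - 6) - 13 ≡ 5. → (6, 5)
3G: (6, 5) + (10, 13). λ = (13 - 5)/(10 - 6) ≡ 8/4 mod 23. 4⁻¹ ≡ 6 (mod 23) since 4·6 = 24 ≡ 1, so λ ≡ 2.
  x = λ² - 6 - 10 = 4 - 16 ≡ 11; y = λ·(6 - 11) - 5 ≡ 8. → (11, 8)
4G: (11, 8) + (10, 13). λ = (13 - 8)/(10 - 11) ≡ 5/22 mod 23. 22⁻¹ ≡ 22 (mod 23) since 22·22 = 484 ≡ 1, so λ ≡ 18.
  x = λ² - 11 - 10 = 324 - 21 ≡ 4; y = λ·(11 - 4) - 8 ≡ 3. → (4, 3)
5G: (4, 3) + (10, 13). λ = (13 - 3)/(10 - 4) ≡ 10/6 mod 23. 6⁻¹ ≡ 4 (mod 23), so λ ≡ 17.
  x = λ² - 4 - 10 = 289 - 14 ≡ 22; y = λ·(4 - 22) - 3 ≡ 13. → (22, 13)

(22, 13)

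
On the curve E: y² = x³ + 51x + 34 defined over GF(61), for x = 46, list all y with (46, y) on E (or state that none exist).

x³ + 51x + 34 = 99716 ≡ 42 (mod 61).
Square roots of 42 mod 61: 15 and 46 (since 15² = 225 ≡ 42).

15, 46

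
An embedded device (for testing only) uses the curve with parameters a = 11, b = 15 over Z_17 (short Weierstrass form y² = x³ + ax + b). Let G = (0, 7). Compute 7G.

Repeated addition: build up to 7G.
2G: tangent at (0, 7): λ = (3·0² + 11)/(2·7) ≡ 11/14. 14⁻¹ ≡ 11 (mod 17) since 14·11 = 154 ≡ 1, so λ ≡ 11·11 ≡ 2.
  x = λ² - 0 - 0 = 4 - 0 ≡ 4; y = λ·(0 - 4) - 7 ≡ 2. → (4, 2)
3G: (4, 2) + (0, 7). λ = (7 - 2)/(0 - 4) ≡ 5/13 mod 17. 13⁻¹ ≡ 4 (mod 17), so λ ≡ 3.
  x = λ² - 4 - 0 = 9 - 4 ≡ 5; y = λ·(4 - 5) - 2 ≡ 12. → (5, 12)
4G: (5, 12) + (0, 7). λ = (7 - 12)/(0 - 5) ≡ 12/12 mod 17. 12⁻¹ ≡ 10 (mod 17), so λ ≡ 1.
  x = λ² - 5 - 0 = 1 - 5 ≡ 13; y = λ·(5 - 13) - 12 ≡ 14. → (13, 14)
5G: (13, 14) + (0, 7). λ = (7 - 14)/(0 - 13) ≡ 10/4 mod 17. 4⁻¹ ≡ 13 (mod 17) since 4·13 = 52 ≡ 1, so λ ≡ 11.
  x = λ² - 13 - 0 = 121 - 13 ≡ 6; y = λ·(13 - 6) - 14 ≡ 12. → (6, 12)
6G: (6, 12) + (0, 7). λ = (7 - 12)/(0 - 6) ≡ 12/11 mod 17. 11⁻¹ ≡ 14 (mod 17), so λ ≡ 15.
  x = λ² - 6 - 0 = 225 - 6 ≡ 15; y = λ·(6 - 15) - 12 ≡ 6. → (15, 6)
7G: (15, 6) + (0, 7). λ = (7 - 6)/(0 - 15) ≡ 1/2 mod 17. 2⁻¹ ≡ 9 (mod 17), so λ ≡ 9.
  x = λ² - 15 - 0 = 81 - 15 ≡ 15; y = λ·(15 - 15) - 6 ≡ 11. → (15, 11)

(15, 11)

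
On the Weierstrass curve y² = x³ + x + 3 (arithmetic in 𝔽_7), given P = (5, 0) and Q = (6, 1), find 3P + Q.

First 3P:
Repeated addition: build up to 3P.
2P: (5, 0) + (5, 0): same x and y₁ ≡ -y₂, so the sum is O.
3P: O + (5, 0) = (5, 0) (identity).
3P = (5, 0).
Finally 3P + Q:
(5, 0) + (6, 1). λ = (1 - 0)/(6 - 5) ≡ 1/1 mod 7. 1⁻¹ ≡ 1 (mod 7), so λ ≡ 1.
  x = λ² - 5 - 6 = 1 - 11 ≡ 4; y = λ·(5 - 4) - 0 ≡ 1. → (4, 1)

(4, 1)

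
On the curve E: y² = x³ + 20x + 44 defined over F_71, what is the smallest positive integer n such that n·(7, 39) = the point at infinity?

2P: tangent at (7, 39): λ = (3·7² + 20)/(2·39) ≡ 25/7. 7⁻¹ ≡ 61 (mod 71) since 7·61 = 427 ≡ 1, so λ ≡ 25·61 ≡ 34.
  x = λ² - 7 - 7 = 1156 - 14 ≡ 6; y = λ·(7 - 6) - 39 ≡ 66. → (6, 66)
3P: (6, 66) + (7, 39). λ = (39 - 66)/(7 - 6) ≡ 44/1 mod 71. 1⁻¹ ≡ 1 (mod 71) since 1·1 = 1 ≡ 1, so λ ≡ 44.
  x = λ² - 6 - 7 = 1936 - 13 ≡ 6; y = λ·(6 - 6) - 66 ≡ 5. → (6, 5)
4P: (6, 5) + (7, 39). λ = (39 - 5)/(7 - 6) ≡ 34/1 mod 71. 1⁻¹ ≡ 1 (mod 71) since 1·1 = 1 ≡ 1, so λ ≡ 34.
  x = λ² - 6 - 7 = 1156 - 13 ≡ 7; y = λ·(6 - 7) - 5 ≡ 32. → (7, 32)
5P: (7, 32) + (7, 39): same x and y₁ ≡ -y₂, so the sum is the point at infinity.
5P = the point at infinity, so the order is 5.

5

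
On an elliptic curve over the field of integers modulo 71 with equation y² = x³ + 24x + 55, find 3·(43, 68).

Write G = (43, 68).
Repeated addition: build up to 3G.
2G: tangent at (43, 68): λ = (3·43² + 24)/(2·68) ≡ 33/65. 65⁻¹ ≡ 59 (mod 71) since 65·59 = 3835 ≡ 1, so λ ≡ 33·59 ≡ 30.
  x = λ² - 43 - 43 = 900 - 86 ≡ 33; y = λ·(43 - 33) - 68 ≡ 19. → (33, 19)
3G: (33, 19) + (43, 68). λ = (68 - 19)/(43 - 33) ≡ 49/10 mod 71. 10⁻¹ ≡ 64 (mod 71), so λ ≡ 12.
  x = λ² - 33 - 43 = 144 - 76 ≡ 68; y = λ·(33 - 68) - 19 ≡ 58. → (68, 58)

(68, 58)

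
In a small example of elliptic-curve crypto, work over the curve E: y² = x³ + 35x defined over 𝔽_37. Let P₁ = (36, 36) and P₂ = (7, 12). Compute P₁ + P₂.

(36, 36) + (7, 12). λ = (12 - 36)/(7 - 36) ≡ 13/8 mod 37. 8⁻¹ ≡ 14 (mod 37), so λ ≡ 34.
  x = λ² - 36 - 7 = 1156 - 43 ≡ 3; y = λ·(36 - 3) - 36 ≡ 13. → (3, 13)

(3, 13)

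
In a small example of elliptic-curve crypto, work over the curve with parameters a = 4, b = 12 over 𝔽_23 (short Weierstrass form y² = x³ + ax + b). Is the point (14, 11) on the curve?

y² = 11² ≡ 6; x³ + 4x + 12 = 2812 ≡ 6 (mod 23). 6 = 6.

yes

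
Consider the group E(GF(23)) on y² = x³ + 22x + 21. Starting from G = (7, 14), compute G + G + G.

Repeated addition: build up to 3G.
2G: tangent at (7, 14): λ = (3·7² + 22)/(2·14) ≡ 8/5. 5⁻¹ ≡ 14 (mod 23), so λ ≡ 8·14 ≡ 20.
  x = λ² - 7 - 7 = 400 - 14 ≡ 18; y = λ·(7 - 18) - 14 ≡ 19. → (18, 19)
3G: (18, 19) + (7, 14). λ = (14 - 19)/(7 - 18) ≡ 18/12 mod 23. 12⁻¹ ≡ 2 (mod 23) since 12·2 = 24 ≡ 1, so λ ≡ 13.
  x = λ² - 18 - 7 = 169 - 25 ≡ 6; y = λ·(18 - 6) - 19 ≡ 22. → (6, 22)

(6, 22)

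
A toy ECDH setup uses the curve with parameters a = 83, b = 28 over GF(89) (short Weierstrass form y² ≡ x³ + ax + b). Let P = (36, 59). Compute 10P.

(79, 44)

Repeated addition: build up to 10P.
2P: tangent at (36, 59): λ = (3·36² + 83)/(2·59) ≡ 55/29. 29⁻¹ ≡ 43 (mod 89) since 29·43 = 1247 ≡ 1, so λ ≡ 55·43 ≡ 51.
  x = λ² - 36 - 36 = 2601 - 72 ≡ 37; y = λ·(36 - 37) - 59 ≡ 68. → (37, 68)
3P: (37, 68) + (36, 59). λ = (59 - 68)/(36 - 37) ≡ 80/88 mod 89. 88⁻¹ ≡ 88 (mod 89) since 88·88 = 7744 ≡ 1, so λ ≡ 9.
  x = λ² - 37 - 36 = 81 - 73 ≡ 8; y = λ·(37 - 8) - 68 ≡ 15. → (8, 15)
4P: (8, 15) + (36, 59). λ = (59 - 15)/(36 - 8) ≡ 44/28 mod 89. 28⁻¹ ≡ 35 (mod 89) since 28·35 = 980 ≡ 1, so λ ≡ 27.
  x = λ² - 8 - 36 = 729 - 44 ≡ 62; y = λ·(8 - 62) - 15 ≡ 40. → (62, 40)
5P: (62, 40) + (36, 59). λ = (59 - 40)/(36 - 62) ≡ 19/63 mod 89. 63⁻¹ ≡ 65 (mod 89), so λ ≡ 78.
  x = λ² - 62 - 36 = 6084 - 98 ≡ 23; y = λ·(62 - 23) - 40 ≡ 65. → (23, 65)
6P: (23, 65) + (36, 59). λ = (59 - 65)/(36 - 23) ≡ 83/13 mod 89. 13⁻¹ ≡ 48 (mod 89), so λ ≡ 68.
  x = λ² - 23 - 36 = 4624 - 59 ≡ 26; y = λ·(23 - 26) - 65 ≡ 87. → (26, 87)
7P: (26, 87) + (36, 59). λ = (59 - 87)/(36 - 26) ≡ 61/10 mod 89. 10⁻¹ ≡ 9 (mod 89), so λ ≡ 15.
  x = λ² - 26 - 36 = 225 - 62 ≡ 74; y = λ·(26 - 74) - 87 ≡ 83. → (74, 83)
8P: (74, 83) + (36, 59). λ = (59 - 83)/(36 - 74) ≡ 65/51 mod 89. 51⁻¹ ≡ 7 (mod 89) since 51·7 = 357 ≡ 1, so λ ≡ 10.
  x = λ² - 74 - 36 = 100 - 110 ≡ 79; y = λ·(74 - 79) - 83 ≡ 45. → (79, 45)
9P: (79, 45) + (36, 59). λ = (59 - 45)/(36 - 79) ≡ 14/46 mod 89. 46⁻¹ ≡ 60 (mod 89), so λ ≡ 39.
  x = λ² - 79 - 36 = 1521 - 115 ≡ 71; y = λ·(79 - 71) - 45 ≡ 0. → (71, 0)
10P: (71, 0) + (36, 59). λ = (59 - 0)/(36 - 71) ≡ 59/54 mod 89. 54⁻¹ ≡ 61 (mod 89), so λ ≡ 39.
  x = λ² - 71 - 36 = 1521 - 107 ≡ 79; y = λ·(71 - 79) - 0 ≡ 44. → (79, 44)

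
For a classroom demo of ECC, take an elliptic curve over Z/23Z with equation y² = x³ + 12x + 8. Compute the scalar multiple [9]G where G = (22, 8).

(0, 13)

Repeated addition: build up to 9G.
2G: tangent at (22, 8): λ = (3·22² + 12)/(2·8) ≡ 15/16. 16⁻¹ ≡ 13 (mod 23), so λ ≡ 15·13 ≡ 11.
  x = λ² - 22 - 22 = 121 - 44 ≡ 8; y = λ·(22 - 8) - 8 ≡ 8. → (8, 8)
3G: (8, 8) + (22, 8). λ = (8 - 8)/(22 - 8) ≡ 0/14 mod 23. 14⁻¹ ≡ 5 (mod 23) since 14·5 = 70 ≡ 1, so λ ≡ 0.
  x = λ² - 8 - 22 = 0 - 30 ≡ 16; y = λ·(8 - 16) - 8 ≡ 15. → (16, 15)
4G: (16, 15) + (22, 8). λ = (8 - 15)/(22 - 16) ≡ 16/6 mod 23. 6⁻¹ ≡ 4 (mod 23), so λ ≡ 18.
  x = λ² - 16 - 22 = 324 - 38 ≡ 10; y = λ·(16 - 10) - 15 ≡ 1. → (10, 1)
5G: (10, 1) + (22, 8). λ = (8 - 1)/(22 - 10) ≡ 7/12 mod 23. 12⁻¹ ≡ 2 (mod 23) since 12·2 = 24 ≡ 1, so λ ≡ 14.
  x = λ² - 10 - 22 = 196 - 32 ≡ 3; y = λ·(10 - 3) - 1 ≡ 5. → (3, 5)
6G: (3, 5) + (22, 8). λ = (8 - 5)/(22 - 3) ≡ 3/19 mod 23. 19⁻¹ ≡ 17 (mod 23), so λ ≡ 5.
  x = λ² - 3 - 22 = 25 - 25 ≡ 0; y = λ·(3 - 0) - 5 ≡ 10. → (0, 10)
7G: (0, 10) + (22, 8). λ = (8 - 10)/(22 - 0) ≡ 21/22 mod 23. 22⁻¹ ≡ 22 (mod 23), so λ ≡ 2.
  x = λ² - 0 - 22 = 4 - 22 ≡ 5; y = λ·(0 - 5) - 10 ≡ 3. → (5, 3)
8G: (5, 3) + (22, 8). λ = (8 - 3)/(22 - 5) ≡ 5/17 mod 23. 17⁻¹ ≡ 19 (mod 23), so λ ≡ 3.
  x = λ² - 5 - 22 = 9 - 27 ≡ 5; y = λ·(5 - 5) - 3 ≡ 20. → (5, 20)
9G: (5, 20) + (22, 8). λ = (8 - 20)/(22 - 5) ≡ 11/17 mod 23. 17⁻¹ ≡ 19 (mod 23) since 17·19 = 323 ≡ 1, so λ ≡ 2.
  x = λ² - 5 - 22 = 4 - 27 ≡ 0; y = λ·(5 - 0) - 20 ≡ 13. → (0, 13)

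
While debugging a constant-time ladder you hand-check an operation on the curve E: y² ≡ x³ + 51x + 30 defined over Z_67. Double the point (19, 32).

(2, 41)

tangent at (19, 32): λ = (3·19² + 51)/(2·32) ≡ 62/64. 64⁻¹ ≡ 22 (mod 67) since 64·22 = 1408 ≡ 1, so λ ≡ 62·22 ≡ 24.
  x = λ² - 19 - 19 = 576 - 38 ≡ 2; y = λ·(19 - 2) - 32 ≡ 41. → (2, 41)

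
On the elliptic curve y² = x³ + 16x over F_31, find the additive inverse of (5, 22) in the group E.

-(5, 22) = (5, -22 mod 31) = (5, 9).

(5, 9)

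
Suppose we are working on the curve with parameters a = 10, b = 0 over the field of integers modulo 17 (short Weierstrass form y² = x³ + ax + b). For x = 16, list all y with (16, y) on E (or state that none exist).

none

x³ + 10x + 0 = 4256 ≡ 6 (mod 17).
6 is a non-residue mod 17; no y exists.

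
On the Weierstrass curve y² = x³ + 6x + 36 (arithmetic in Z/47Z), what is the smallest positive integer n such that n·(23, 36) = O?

2P: tangent at (23, 36): λ = (3·23² + 6)/(2·36) ≡ 42/25. 25⁻¹ ≡ 32 (mod 47) since 25·32 = 800 ≡ 1, so λ ≡ 42·32 ≡ 28.
  x = λ² - 23 - 23 = 784 - 46 ≡ 33; y = λ·(23 - 33) - 36 ≡ 13. → (33, 13)
3P: (33, 13) + (23, 36). λ = (36 - 13)/(23 - 33) ≡ 23/37 mod 47. 37⁻¹ ≡ 14 (mod 47), so λ ≡ 40.
  x = λ² - 33 - 23 = 1600 - 56 ≡ 40; y = λ·(33 - 40) - 13 ≡ 36. → (40, 36)
4P: (40, 36) + (23, 36). λ = (36 - 36)/(23 - 40) ≡ 0/30 mod 47. 30⁻¹ ≡ 11 (mod 47), so λ ≡ 0.
  x = λ² - 40 - 23 = 0 - 63 ≡ 31; y = λ·(40 - 31) - 36 ≡ 11. → (31, 11)
5P: (31, 11) + (23, 36). λ = (36 - 11)/(23 - 31) ≡ 25/39 mod 47. 39⁻¹ ≡ 41 (mod 47), so λ ≡ 38.
  x = λ² - 31 - 23 = 1444 - 54 ≡ 27; y = λ·(31 - 27) - 11 ≡ 0. → (27, 0)
6P: (27, 0) + (23, 36). λ = (36 - 0)/(23 - 27) ≡ 36/43 mod 47. 43⁻¹ ≡ 35 (mod 47), so λ ≡ 38.
  x = λ² - 27 - 23 = 1444 - 50 ≡ 31; y = λ·(27 - 31) - 0 ≡ 36. → (31, 36)
7P: (31, 36) + (23, 36). λ = (36 - 36)/(23 - 31) ≡ 0/39 mod 47. 39⁻¹ ≡ 41 (mod 47), so λ ≡ 0.
  x = λ² - 31 - 23 = 0 - 54 ≡ 40; y = λ·(31 - 40) - 36 ≡ 11. → (40, 11)
8P: (40, 11) + (23, 36). λ = (36 - 11)/(23 - 40) ≡ 25/30 mod 47. 30⁻¹ ≡ 11 (mod 47), so λ ≡ 40.
  x = λ² - 40 - 23 = 1600 - 63 ≡ 33; y = λ·(40 - 33) - 11 ≡ 34. → (33, 34)
9P: (33, 34) + (23, 36). λ = (36 - 34)/(23 - 33) ≡ 2/37 mod 47. 37⁻¹ ≡ 14 (mod 47) since 37·14 = 518 ≡ 1, so λ ≡ 28.
  x = λ² - 33 - 23 = 784 - 56 ≡ 23; y = λ·(33 - 23) - 34 ≡ 11. → (23, 11)
10P: (23, 11) + (23, 36): same x and y₁ ≡ -y₂, so the sum is O.
10P = O, so the order is 10.

10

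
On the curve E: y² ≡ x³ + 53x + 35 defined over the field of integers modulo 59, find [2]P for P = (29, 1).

tangent at (29, 1): λ = (3·29² + 53)/(2·1) ≡ 39/2. 2⁻¹ ≡ 30 (mod 59), so λ ≡ 39·30 ≡ 49.
  x = λ² - 29 - 29 = 2401 - 58 ≡ 42; y = λ·(29 - 42) - 1 ≡ 11. → (42, 11)

(42, 11)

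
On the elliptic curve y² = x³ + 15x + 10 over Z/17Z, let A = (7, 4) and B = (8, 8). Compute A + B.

(1, 3)

(7, 4) + (8, 8). λ = (8 - 4)/(8 - 7) ≡ 4/1 mod 17. 1⁻¹ ≡ 1 (mod 17) since 1·1 = 1 ≡ 1, so λ ≡ 4.
  x = λ² - 7 - 8 = 16 - 15 ≡ 1; y = λ·(7 - 1) - 4 ≡ 3. → (1, 3)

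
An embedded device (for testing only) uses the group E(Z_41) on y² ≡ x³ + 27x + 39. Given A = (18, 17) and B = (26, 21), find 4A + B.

First 4A:
Repeated addition: build up to 4A.
2A: tangent at (18, 17): λ = (3·18² + 27)/(2·17) ≡ 15/34. 34⁻¹ ≡ 35 (mod 41), so λ ≡ 15·35 ≡ 33.
  x = λ² - 18 - 18 = 1089 - 36 ≡ 28; y = λ·(18 - 28) - 17 ≡ 22. → (28, 22)
3A: (28, 22) + (18, 17). λ = (17 - 22)/(18 - 28) ≡ 36/31 mod 41. 31⁻¹ ≡ 4 (mod 41), so λ ≡ 21.
  x = λ² - 28 - 18 = 441 - 46 ≡ 26; y = λ·(28 - 26) - 22 ≡ 20. → (26, 20)
4A: (26, 20) + (18, 17). λ = (17 - 20)/(18 - 26) ≡ 38/33 mod 41. 33⁻¹ ≡ 5 (mod 41), so λ ≡ 26.
  x = λ² - 26 - 18 = 676 - 44 ≡ 17; y = λ·(26 - 17) - 20 ≡ 9. → (17, 9)
4A = (17, 9).
Finally 4A + B:
(17, 9) + (26, 21). λ = (21 - 9)/(26 - 17) ≡ 12/9 mod 41. 9⁻¹ ≡ 32 (mod 41), so λ ≡ 15.
  x = λ² - 17 - 26 = 225 - 43 ≡ 18; y = λ·(17 - 18) - 9 ≡ 17. → (18, 17)

(18, 17)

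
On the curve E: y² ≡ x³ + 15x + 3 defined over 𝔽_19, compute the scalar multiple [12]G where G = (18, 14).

(6, 9)

Double-and-add on 12 = (1100)₂. Start with G = (18, 14) for the leading 1-bit.
double: tangent at (18, 14): λ = (3·18² + 15)/(2·14) ≡ 18/9. 9⁻¹ ≡ 17 (mod 19), so λ ≡ 18·17 ≡ 2.
  x = λ² - 18 - 18 = 4 - 36 ≡ 6; y = λ·(18 - 6) - 14 ≡ 10. → (6, 10)
add G: (6, 10) + (18, 14). λ = (14 - 10)/(18 - 6) ≡ 4/12 mod 19. 12⁻¹ ≡ 8 (mod 19) since 12·8 = 96 ≡ 1, so λ ≡ 13.
  x = λ² - 6 - 18 = 169 - 24 ≡ 12; y = λ·(6 - 12) - 10 ≡ 7. → (12, 7)
double: tangent at (12, 7): λ = (3·12² + 15)/(2·7) ≡ 10/14. 14⁻¹ ≡ 15 (mod 19), so λ ≡ 10·15 ≡ 17.
  x = λ² - 12 - 12 = 289 - 24 ≡ 18; y = λ·(12 - 18) - 7 ≡ 5. → (18, 5)
double: tangent at (18, 5): λ = (3·18² + 15)/(2·5) ≡ 18/10. 10⁻¹ ≡ 2 (mod 19), so λ ≡ 18·2 ≡ 17.
  x = λ² - 18 - 18 = 289 - 36 ≡ 6; y = λ·(18 - 6) - 5 ≡ 9. → (6, 9)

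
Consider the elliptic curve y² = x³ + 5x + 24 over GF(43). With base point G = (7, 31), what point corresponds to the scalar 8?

(7, 12)

Double-and-add on 8 = (1000)₂. Start with G = (7, 31) for the leading 1-bit.
double: tangent at (7, 31): λ = (3·7² + 5)/(2·31) ≡ 23/19. 19⁻¹ ≡ 34 (mod 43) since 19·34 = 646 ≡ 1, so λ ≡ 23·34 ≡ 8.
  x = λ² - 7 - 7 = 64 - 14 ≡ 7; y = λ·(7 - 7) - 31 ≡ 12. → (7, 12)
double: tangent at (7, 12): λ = (3·7² + 5)/(2·12) ≡ 23/24. 24⁻¹ ≡ 9 (mod 43) since 24·9 = 216 ≡ 1, so λ ≡ 23·9 ≡ 35.
  x = λ² - 7 - 7 = 1225 - 14 ≡ 7; y = λ·(7 - 7) - 12 ≡ 31. → (7, 31)
double: tangent at (7, 31): λ = (3·7² + 5)/(2·31) ≡ 23/19. 19⁻¹ ≡ 34 (mod 43) since 19·34 = 646 ≡ 1, so λ ≡ 23·34 ≡ 8.
  x = λ² - 7 - 7 = 64 - 14 ≡ 7; y = λ·(7 - 7) - 31 ≡ 12. → (7, 12)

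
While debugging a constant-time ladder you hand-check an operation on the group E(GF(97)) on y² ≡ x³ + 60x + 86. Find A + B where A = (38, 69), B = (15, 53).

(41, 47)

(38, 69) + (15, 53). λ = (53 - 69)/(15 - 38) ≡ 81/74 mod 97. 74⁻¹ ≡ 59 (mod 97), so λ ≡ 26.
  x = λ² - 38 - 15 = 676 - 53 ≡ 41; y = λ·(38 - 41) - 69 ≡ 47. → (41, 47)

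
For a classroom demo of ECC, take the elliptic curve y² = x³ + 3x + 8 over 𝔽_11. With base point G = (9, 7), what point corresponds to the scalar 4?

(6, 0)

Double-and-add on 4 = (100)₂. Start with G = (9, 7) for the leading 1-bit.
double: tangent at (9, 7): λ = (3·9² + 3)/(2·7) ≡ 4/3. 3⁻¹ ≡ 4 (mod 11), so λ ≡ 4·4 ≡ 5.
  x = λ² - 9 - 9 = 25 - 18 ≡ 7; y = λ·(9 - 7) - 7 ≡ 3. → (7, 3)
double: tangent at (7, 3): λ = (3·7² + 3)/(2·3) ≡ 7/6. 6⁻¹ ≡ 2 (mod 11) since 6·2 = 12 ≡ 1, so λ ≡ 7·2 ≡ 3.
  x = λ² - 7 - 7 = 9 - 14 ≡ 6; y = λ·(7 - 6) - 3 ≡ 0. → (6, 0)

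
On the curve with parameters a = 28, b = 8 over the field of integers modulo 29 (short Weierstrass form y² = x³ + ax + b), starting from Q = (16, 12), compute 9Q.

Double-and-add on 9 = (1001)₂. Start with Q = (16, 12) for the leading 1-bit.
double: tangent at (16, 12): λ = (3·16² + 28)/(2·12) ≡ 13/24. 24⁻¹ ≡ 23 (mod 29), so λ ≡ 13·23 ≡ 9.
  x = λ² - 16 - 16 = 81 - 32 ≡ 20; y = λ·(16 - 20) - 12 ≡ 10. → (20, 10)
double: tangent at (20, 10): λ = (3·20² + 28)/(2·10) ≡ 10/20. 20⁻¹ ≡ 16 (mod 29) since 20·16 = 320 ≡ 1, so λ ≡ 10·16 ≡ 15.
  x = λ² - 20 - 20 = 225 - 40 ≡ 11; y = λ·(20 - 11) - 10 ≡ 9. → (11, 9)
double: tangent at (11, 9): λ = (3·11² + 28)/(2·9) ≡ 14/18. 18⁻¹ ≡ 21 (mod 29), so λ ≡ 14·21 ≡ 4.
  x = λ² - 11 - 11 = 16 - 22 ≡ 23; y = λ·(11 - 23) - 9 ≡ 1. → (23, 1)
add Q: (23, 1) + (16, 12). λ = (12 - 1)/(16 - 23) ≡ 11/22 mod 29. 22⁻¹ ≡ 4 (mod 29), so λ ≡ 15.
  x = λ² - 23 - 16 = 225 - 39 ≡ 12; y = λ·(23 - 12) - 1 ≡ 19. → (12, 19)

(12, 19)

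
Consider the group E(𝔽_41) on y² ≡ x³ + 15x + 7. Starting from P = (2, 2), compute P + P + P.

Repeated addition: build up to 3P.
2P: tangent at (2, 2): λ = (3·2² + 15)/(2·2) ≡ 27/4. 4⁻¹ ≡ 31 (mod 41), so λ ≡ 27·31 ≡ 17.
  x = λ² - 2 - 2 = 289 - 4 ≡ 39; y = λ·(2 - 39) - 2 ≡ 25. → (39, 25)
3P: (39, 25) + (2, 2). λ = (2 - 25)/(2 - 39) ≡ 18/4 mod 41. 4⁻¹ ≡ 31 (mod 41), so λ ≡ 25.
  x = λ² - 39 - 2 = 625 - 41 ≡ 10; y = λ·(39 - 10) - 25 ≡ 3. → (10, 3)

(10, 3)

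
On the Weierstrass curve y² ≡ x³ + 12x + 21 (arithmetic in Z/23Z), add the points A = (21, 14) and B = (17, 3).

(21, 14) + (17, 3). λ = (3 - 14)/(17 - 21) ≡ 12/19 mod 23. 19⁻¹ ≡ 17 (mod 23), so λ ≡ 20.
  x = λ² - 21 - 17 = 400 - 38 ≡ 17; y = λ·(21 - 17) - 14 ≡ 20. → (17, 20)

(17, 20)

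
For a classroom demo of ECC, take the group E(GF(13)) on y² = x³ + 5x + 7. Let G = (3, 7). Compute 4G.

O

Repeated addition: build up to 4G.
2G: tangent at (3, 7): λ = (3·3² + 5)/(2·7) ≡ 6/1. 1⁻¹ ≡ 1 (mod 13) since 1·1 = 1 ≡ 1, so λ ≡ 6·1 ≡ 6.
  x = λ² - 3 - 3 = 36 - 6 ≡ 4; y = λ·(3 - 4) - 7 ≡ 0. → (4, 0)
3G: (4, 0) + (3, 7). λ = (7 - 0)/(3 - 4) ≡ 7/12 mod 13. 12⁻¹ ≡ 12 (mod 13), so λ ≡ 6.
  x = λ² - 4 - 3 = 36 - 7 ≡ 3; y = λ·(4 - 3) - 0 ≡ 6. → (3, 6)
4G: (3, 6) + (3, 7): same x and y₁ ≡ -y₂, so the sum is O.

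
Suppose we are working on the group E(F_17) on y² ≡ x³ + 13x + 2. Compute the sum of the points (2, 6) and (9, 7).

(2, 6) + (9, 7). λ = (7 - 6)/(9 - 2) ≡ 1/7 mod 17. 7⁻¹ ≡ 5 (mod 17), so λ ≡ 5.
  x = λ² - 2 - 9 = 25 - 11 ≡ 14; y = λ·(2 - 14) - 6 ≡ 2. → (14, 2)

(14, 2)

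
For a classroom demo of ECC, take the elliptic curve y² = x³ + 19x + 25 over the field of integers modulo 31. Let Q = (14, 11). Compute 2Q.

(7, 6)

tangent at (14, 11): λ = (3·14² + 19)/(2·11) ≡ 18/22. 22⁻¹ ≡ 24 (mod 31), so λ ≡ 18·24 ≡ 29.
  x = λ² - 14 - 14 = 841 - 28 ≡ 7; y = λ·(14 - 7) - 11 ≡ 6. → (7, 6)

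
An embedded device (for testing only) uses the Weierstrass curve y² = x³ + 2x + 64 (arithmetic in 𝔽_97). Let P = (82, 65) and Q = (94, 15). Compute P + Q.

(65, 42)

(82, 65) + (94, 15). λ = (15 - 65)/(94 - 82) ≡ 47/12 mod 97. 12⁻¹ ≡ 89 (mod 97), so λ ≡ 12.
  x = λ² - 82 - 94 = 144 - 176 ≡ 65; y = λ·(82 - 65) - 65 ≡ 42. → (65, 42)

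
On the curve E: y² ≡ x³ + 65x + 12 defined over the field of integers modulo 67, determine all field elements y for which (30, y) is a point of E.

x³ + 65x + 12 = 28962 ≡ 18 (mod 67).
18 is a non-residue mod 67; no y exists.

none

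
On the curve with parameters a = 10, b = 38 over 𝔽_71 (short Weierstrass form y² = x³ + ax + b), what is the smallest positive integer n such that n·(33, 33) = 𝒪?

10

2P: tangent at (33, 33): λ = (3·33² + 10)/(2·33) ≡ 11/66. 66⁻¹ ≡ 14 (mod 71) since 66·14 = 924 ≡ 1, so λ ≡ 11·14 ≡ 12.
  x = λ² - 33 - 33 = 144 - 66 ≡ 7; y = λ·(33 - 7) - 33 ≡ 66. → (7, 66)
3P: (7, 66) + (33, 33). λ = (33 - 66)/(33 - 7) ≡ 38/26 mod 71. 26⁻¹ ≡ 41 (mod 71), so λ ≡ 67.
  x = λ² - 7 - 33 = 4489 - 40 ≡ 47; y = λ·(7 - 47) - 66 ≡ 23. → (47, 23)
4P: (47, 23) + (33, 33). λ = (33 - 23)/(33 - 47) ≡ 10/57 mod 71. 57⁻¹ ≡ 5 (mod 71), so λ ≡ 50.
  x = λ² - 47 - 33 = 2500 - 80 ≡ 6; y = λ·(47 - 6) - 23 ≡ 39. → (6, 39)
5P: (6, 39) + (33, 33). λ = (33 - 39)/(33 - 6) ≡ 65/27 mod 71. 27⁻¹ ≡ 50 (mod 71), so λ ≡ 55.
  x = λ² - 6 - 33 = 3025 - 39 ≡ 4; y = λ·(6 - 4) - 39 ≡ 0. → (4, 0)
6P: (4, 0) + (33, 33). λ = (33 - 0)/(33 - 4) ≡ 33/29 mod 71. 29⁻¹ ≡ 49 (mod 71) since 29·49 = 1421 ≡ 1, so λ ≡ 55.
  x = λ² - 4 - 33 = 3025 - 37 ≡ 6; y = λ·(4 - 6) - 0 ≡ 32. → (6, 32)
7P: (6, 32) + (33, 33). λ = (33 - 32)/(33 - 6) ≡ 1/27 mod 71. 27⁻¹ ≡ 50 (mod 71), so λ ≡ 50.
  x = λ² - 6 - 33 = 2500 - 39 ≡ 47; y = λ·(6 - 47) - 32 ≡ 48. → (47, 48)
8P: (47, 48) + (33, 33). λ = (33 - 48)/(33 - 47) ≡ 56/57 mod 71. 57⁻¹ ≡ 5 (mod 71) since 57·5 = 285 ≡ 1, so λ ≡ 67.
  x = λ² - 47 - 33 = 4489 - 80 ≡ 7; y = λ·(47 - 7) - 48 ≡ 5. → (7, 5)
9P: (7, 5) + (33, 33). λ = (33 - 5)/(33 - 7) ≡ 28/26 mod 71. 26⁻¹ ≡ 41 (mod 71), so λ ≡ 12.
  x = λ² - 7 - 33 = 144 - 40 ≡ 33; y = λ·(7 - 33) - 5 ≡ 38. → (33, 38)
10P: (33, 38) + (33, 33): same x and y₁ ≡ -y₂, so the sum is 𝒪.
10P = 𝒪, so the order is 10.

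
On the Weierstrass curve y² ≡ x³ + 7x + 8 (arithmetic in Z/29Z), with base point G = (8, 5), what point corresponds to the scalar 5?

(6, 11)

Double-and-add on 5 = (101)₂. Start with G = (8, 5) for the leading 1-bit.
double: tangent at (8, 5): λ = (3·8² + 7)/(2·5) ≡ 25/10. 10⁻¹ ≡ 3 (mod 29), so λ ≡ 25·3 ≡ 17.
  x = λ² - 8 - 8 = 289 - 16 ≡ 12; y = λ·(8 - 12) - 5 ≡ 14. → (12, 14)
double: tangent at (12, 14): λ = (3·12² + 7)/(2·14) ≡ 4/28. 28⁻¹ ≡ 28 (mod 29), so λ ≡ 4·28 ≡ 25.
  x = λ² - 12 - 12 = 625 - 24 ≡ 21; y = λ·(12 - 21) - 14 ≡ 22. → (21, 22)
add G: (21, 22) + (8, 5). λ = (5 - 22)/(8 - 21) ≡ 12/16 mod 29. 16⁻¹ ≡ 20 (mod 29), so λ ≡ 8.
  x = λ² - 21 - 8 = 64 - 29 ≡ 6; y = λ·(21 - 6) - 22 ≡ 11. → (6, 11)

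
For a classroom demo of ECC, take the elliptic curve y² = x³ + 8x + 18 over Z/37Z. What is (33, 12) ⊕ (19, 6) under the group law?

(32, 36)

(33, 12) + (19, 6). λ = (6 - 12)/(19 - 33) ≡ 31/23 mod 37. 23⁻¹ ≡ 29 (mod 37), so λ ≡ 11.
  x = λ² - 33 - 19 = 121 - 52 ≡ 32; y = λ·(33 - 32) - 12 ≡ 36. → (32, 36)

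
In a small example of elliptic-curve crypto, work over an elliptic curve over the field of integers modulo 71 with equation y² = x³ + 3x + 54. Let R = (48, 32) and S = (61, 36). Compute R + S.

(52, 5)

(48, 32) + (61, 36). λ = (36 - 32)/(61 - 48) ≡ 4/13 mod 71. 13⁻¹ ≡ 11 (mod 71), so λ ≡ 44.
  x = λ² - 48 - 61 = 1936 - 109 ≡ 52; y = λ·(48 - 52) - 32 ≡ 5. → (52, 5)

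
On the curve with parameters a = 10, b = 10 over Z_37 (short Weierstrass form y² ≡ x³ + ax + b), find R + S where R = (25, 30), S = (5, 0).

(25, 30) + (5, 0). λ = (0 - 30)/(5 - 25) ≡ 7/17 mod 37. 17⁻¹ ≡ 24 (mod 37), so λ ≡ 20.
  x = λ² - 25 - 5 = 400 - 30 ≡ 0; y = λ·(25 - 0) - 30 ≡ 26. → (0, 26)

(0, 26)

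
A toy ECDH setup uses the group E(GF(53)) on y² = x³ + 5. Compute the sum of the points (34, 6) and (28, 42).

(34, 6) + (28, 42). λ = (42 - 6)/(28 - 34) ≡ 36/47 mod 53. 47⁻¹ ≡ 44 (mod 53), so λ ≡ 47.
  x = λ² - 34 - 28 = 2209 - 62 ≡ 27; y = λ·(34 - 27) - 6 ≡ 5. → (27, 5)

(27, 5)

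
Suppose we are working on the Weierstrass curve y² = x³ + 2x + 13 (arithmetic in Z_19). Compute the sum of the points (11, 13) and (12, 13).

(11, 13) + (12, 13). λ = (13 - 13)/(12 - 11) ≡ 0/1 mod 19. 1⁻¹ ≡ 1 (mod 19), so λ ≡ 0.
  x = λ² - 11 - 12 = 0 - 23 ≡ 15; y = λ·(11 - 15) - 13 ≡ 6. → (15, 6)

(15, 6)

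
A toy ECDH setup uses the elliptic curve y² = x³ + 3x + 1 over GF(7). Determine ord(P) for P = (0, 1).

4

2P: tangent at (0, 1): λ = (3·0² + 3)/(2·1) ≡ 3/2. 2⁻¹ ≡ 4 (mod 7) since 2·4 = 8 ≡ 1, so λ ≡ 3·4 ≡ 5.
  x = λ² - 0 - 0 = 25 - 0 ≡ 4; y = λ·(0 - 4) - 1 ≡ 0. → (4, 0)
3P: (4, 0) + (0, 1). λ = (1 - 0)/(0 - 4) ≡ 1/3 mod 7. 3⁻¹ ≡ 5 (mod 7) since 3·5 = 15 ≡ 1, so λ ≡ 5.
  x = λ² - 4 - 0 = 25 - 4 ≡ 0; y = λ·(4 - 0) - 0 ≡ 6. → (0, 6)
4P: (0, 6) + (0, 1): same x and y₁ ≡ -y₂, so the sum is ∞.
4P = ∞, so the order is 4.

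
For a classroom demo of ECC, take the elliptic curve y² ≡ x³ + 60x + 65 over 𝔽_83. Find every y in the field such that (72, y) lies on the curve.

none

x³ + 60x + 65 = 377633 ≡ 66 (mod 83).
66 is a non-residue mod 83; no y exists.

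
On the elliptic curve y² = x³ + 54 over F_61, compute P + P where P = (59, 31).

tangent at (59, 31): λ = (3·59² + 0)/(2·31) ≡ 12/1. 1⁻¹ ≡ 1 (mod 61) since 1·1 = 1 ≡ 1, so λ ≡ 12·1 ≡ 12.
  x = λ² - 59 - 59 = 144 - 118 ≡ 26; y = λ·(59 - 26) - 31 ≡ 60. → (26, 60)

(26, 60)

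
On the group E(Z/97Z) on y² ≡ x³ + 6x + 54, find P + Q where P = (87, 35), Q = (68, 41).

(70, 26)

(87, 35) + (68, 41). λ = (41 - 35)/(68 - 87) ≡ 6/78 mod 97. 78⁻¹ ≡ 51 (mod 97) since 78·51 = 3978 ≡ 1, so λ ≡ 15.
  x = λ² - 87 - 68 = 225 - 155 ≡ 70; y = λ·(87 - 70) - 35 ≡ 26. → (70, 26)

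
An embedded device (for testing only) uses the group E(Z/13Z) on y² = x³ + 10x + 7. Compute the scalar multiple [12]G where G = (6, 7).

Repeated addition: build up to 12G.
2G: tangent at (6, 7): λ = (3·6² + 10)/(2·7) ≡ 1/1. 1⁻¹ ≡ 1 (mod 13) since 1·1 = 1 ≡ 1, so λ ≡ 1·1 ≡ 1.
  x = λ² - 6 - 6 = 1 - 12 ≡ 2; y = λ·(6 - 2) - 7 ≡ 10. → (2, 10)
3G: (2, 10) + (6, 7). λ = (7 - 10)/(6 - 2) ≡ 10/4 mod 13. 4⁻¹ ≡ 10 (mod 13) since 4·10 = 40 ≡ 1, so λ ≡ 9.
  x = λ² - 2 - 6 = 81 - 8 ≡ 8; y = λ·(2 - 8) - 10 ≡ 1. → (8, 1)
4G: (8, 1) + (6, 7). λ = (7 - 1)/(6 - 8) ≡ 6/11 mod 13. 11⁻¹ ≡ 6 (mod 13), so λ ≡ 10.
  x = λ² - 8 - 6 = 100 - 14 ≡ 8; y = λ·(8 - 8) - 1 ≡ 12. → (8, 12)
5G: (8, 12) + (6, 7). λ = (7 - 12)/(6 - 8) ≡ 8/11 mod 13. 11⁻¹ ≡ 6 (mod 13), so λ ≡ 9.
  x = λ² - 8 - 6 = 81 - 14 ≡ 2; y = λ·(8 - 2) - 12 ≡ 3. → (2, 3)
6G: (2, 3) + (6, 7). λ = (7 - 3)/(6 - 2) ≡ 4/4 mod 13. 4⁻¹ ≡ 10 (mod 13), so λ ≡ 1.
  x = λ² - 2 - 6 = 1 - 8 ≡ 6; y = λ·(2 - 6) - 3 ≡ 6. → (6, 6)
7G: (6, 6) + (6, 7): same x and y₁ ≡ -y₂, so the sum is ∞.
8G: ∞ + (6, 7) = (6, 7) (identity).
9G: tangent at (6, 7): λ = (3·6² + 10)/(2·7) ≡ 1/1. 1⁻¹ ≡ 1 (mod 13) since 1·1 = 1 ≡ 1, so λ ≡ 1·1 ≡ 1.
  x = λ² - 6 - 6 = 1 - 12 ≡ 2; y = λ·(6 - 2) - 7 ≡ 10. → (2, 10)
10G: (2, 10) + (6, 7). λ = (7 - 10)/(6 - 2) ≡ 10/4 mod 13. 4⁻¹ ≡ 10 (mod 13), so λ ≡ 9.
  x = λ² - 2 - 6 = 81 - 8 ≡ 8; y = λ·(2 - 8) - 10 ≡ 1. → (8, 1)
11G: (8, 1) + (6, 7). λ = (7 - 1)/(6 - 8) ≡ 6/11 mod 13. 11⁻¹ ≡ 6 (mod 13), so λ ≡ 10.
  x = λ² - 8 - 6 = 100 - 14 ≡ 8; y = λ·(8 - 8) - 1 ≡ 12. → (8, 12)
12G: (8, 12) + (6, 7). λ = (7 - 12)/(6 - 8) ≡ 8/11 mod 13. 11⁻¹ ≡ 6 (mod 13), so λ ≡ 9.
  x = λ² - 8 - 6 = 81 - 14 ≡ 2; y = λ·(8 - 2) - 12 ≡ 3. → (2, 3)

(2, 3)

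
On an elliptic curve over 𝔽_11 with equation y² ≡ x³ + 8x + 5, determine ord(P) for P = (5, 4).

3

2P: tangent at (5, 4): λ = (3·5² + 8)/(2·4) ≡ 6/8. 8⁻¹ ≡ 7 (mod 11) since 8·7 = 56 ≡ 1, so λ ≡ 6·7 ≡ 9.
  x = λ² - 5 - 5 = 81 - 10 ≡ 5; y = λ·(5 - 5) - 4 ≡ 7. → (5, 7)
3P: (5, 7) + (5, 4): same x and y₁ ≡ -y₂, so the sum is ∞.
3P = ∞, so the order is 3.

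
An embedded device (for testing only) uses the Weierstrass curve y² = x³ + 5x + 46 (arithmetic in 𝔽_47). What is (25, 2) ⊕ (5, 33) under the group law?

(25, 2) + (5, 33). λ = (33 - 2)/(5 - 25) ≡ 31/27 mod 47. 27⁻¹ ≡ 7 (mod 47), so λ ≡ 29.
  x = λ² - 25 - 5 = 841 - 30 ≡ 12; y = λ·(25 - 12) - 2 ≡ 46. → (12, 46)

(12, 46)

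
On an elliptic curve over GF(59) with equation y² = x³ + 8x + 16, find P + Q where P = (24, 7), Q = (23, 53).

(24, 7) + (23, 53). λ = (53 - 7)/(23 - 24) ≡ 46/58 mod 59. 58⁻¹ ≡ 58 (mod 59), so λ ≡ 13.
  x = λ² - 24 - 23 = 169 - 47 ≡ 4; y = λ·(24 - 4) - 7 ≡ 17. → (4, 17)

(4, 17)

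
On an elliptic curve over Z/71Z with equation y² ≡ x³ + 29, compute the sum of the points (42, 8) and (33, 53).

(21, 29)

(42, 8) + (33, 53). λ = (53 - 8)/(33 - 42) ≡ 45/62 mod 71. 62⁻¹ ≡ 63 (mod 71), so λ ≡ 66.
  x = λ² - 42 - 33 = 4356 - 75 ≡ 21; y = λ·(42 - 21) - 8 ≡ 29. → (21, 29)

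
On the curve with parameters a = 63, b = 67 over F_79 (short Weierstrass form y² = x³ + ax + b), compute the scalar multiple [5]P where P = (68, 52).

(76, 3)

Repeated addition: build up to 5P.
2P: tangent at (68, 52): λ = (3·68² + 63)/(2·52) ≡ 31/25. 25⁻¹ ≡ 19 (mod 79) since 25·19 = 475 ≡ 1, so λ ≡ 31·19 ≡ 36.
  x = λ² - 68 - 68 = 1296 - 136 ≡ 54; y = λ·(68 - 54) - 52 ≡ 57. → (54, 57)
3P: (54, 57) + (68, 52). λ = (52 - 57)/(68 - 54) ≡ 74/14 mod 79. 14⁻¹ ≡ 17 (mod 79) since 14·17 = 238 ≡ 1, so λ ≡ 73.
  x = λ² - 54 - 68 = 5329 - 122 ≡ 72; y = λ·(54 - 72) - 57 ≡ 51. → (72, 51)
4P: (72, 51) + (68, 52). λ = (52 - 51)/(68 - 72) ≡ 1/75 mod 79. 75⁻¹ ≡ 59 (mod 79), so λ ≡ 59.
  x = λ² - 72 - 68 = 3481 - 140 ≡ 23; y = λ·(72 - 23) - 51 ≡ 75. → (23, 75)
5P: (23, 75) + (68, 52). λ = (52 - 75)/(68 - 23) ≡ 56/45 mod 79. 45⁻¹ ≡ 72 (mod 79), so λ ≡ 3.
  x = λ² - 23 - 68 = 9 - 91 ≡ 76; y = λ·(23 - 76) - 75 ≡ 3. → (76, 3)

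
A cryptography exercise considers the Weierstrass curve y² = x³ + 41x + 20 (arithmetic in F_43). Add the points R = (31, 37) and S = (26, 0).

(31, 37) + (26, 0). λ = (0 - 37)/(26 - 31) ≡ 6/38 mod 43. 38⁻¹ ≡ 17 (mod 43) since 38·17 = 646 ≡ 1, so λ ≡ 16.
  x = λ² - 31 - 26 = 256 - 57 ≡ 27; y = λ·(31 - 27) - 37 ≡ 27. → (27, 27)

(27, 27)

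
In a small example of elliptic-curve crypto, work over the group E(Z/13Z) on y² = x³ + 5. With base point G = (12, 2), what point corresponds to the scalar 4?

O

Double-and-add on 4 = (100)₂. Start with G = (12, 2) for the leading 1-bit.
double: tangent at (12, 2): λ = (3·12² + 0)/(2·2) ≡ 3/4. 4⁻¹ ≡ 10 (mod 13) since 4·10 = 40 ≡ 1, so λ ≡ 3·10 ≡ 4.
  x = λ² - 12 - 12 = 16 - 24 ≡ 5; y = λ·(12 - 5) - 2 ≡ 0. → (5, 0)
double: (5, 0) + (5, 0): same x and y₁ ≡ -y₂, so the sum is O.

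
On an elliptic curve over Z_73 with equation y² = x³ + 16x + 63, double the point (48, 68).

tangent at (48, 68): λ = (3·48² + 16)/(2·68) ≡ 66/63. 63⁻¹ ≡ 51 (mod 73), so λ ≡ 66·51 ≡ 8.
  x = λ² - 48 - 48 = 64 - 96 ≡ 41; y = λ·(48 - 41) - 68 ≡ 61. → (41, 61)

(41, 61)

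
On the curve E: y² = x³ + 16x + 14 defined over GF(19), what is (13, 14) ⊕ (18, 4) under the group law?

(11, 1)

(13, 14) + (18, 4). λ = (4 - 14)/(18 - 13) ≡ 9/5 mod 19. 5⁻¹ ≡ 4 (mod 19), so λ ≡ 17.
  x = λ² - 13 - 18 = 289 - 31 ≡ 11; y = λ·(13 - 11) - 14 ≡ 1. → (11, 1)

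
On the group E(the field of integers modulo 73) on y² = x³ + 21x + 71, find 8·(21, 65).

(39, 35)

Write P = (21, 65).
Repeated addition: build up to 8P.
2P: tangent at (21, 65): λ = (3·21² + 21)/(2·65) ≡ 30/57. 57⁻¹ ≡ 41 (mod 73), so λ ≡ 30·41 ≡ 62.
  x = λ² - 21 - 21 = 3844 - 42 ≡ 6; y = λ·(21 - 6) - 65 ≡ 62. → (6, 62)
3P: (6, 62) + (21, 65). λ = (65 - 62)/(21 - 6) ≡ 3/15 mod 73. 15⁻¹ ≡ 39 (mod 73), so λ ≡ 44.
  x = λ² - 6 - 21 = 1936 - 27 ≡ 11; y = λ·(6 - 11) - 62 ≡ 10. → (11, 10)
4P: (11, 10) + (21, 65). λ = (65 - 10)/(21 - 11) ≡ 55/10 mod 73. 10⁻¹ ≡ 22 (mod 73) since 10·22 = 220 ≡ 1, so λ ≡ 42.
  x = λ² - 11 - 21 = 1764 - 32 ≡ 53; y = λ·(11 - 53) - 10 ≡ 51. → (53, 51)
5P: (53, 51) + (21, 65). λ = (65 - 51)/(21 - 53) ≡ 14/41 mod 73. 41⁻¹ ≡ 57 (mod 73), so λ ≡ 68.
  x = λ² - 53 - 21 = 4624 - 74 ≡ 24; y = λ·(53 - 24) - 51 ≡ 23. → (24, 23)
6P: (24, 23) + (21, 65). λ = (65 - 23)/(21 - 24) ≡ 42/70 mod 73. 70⁻¹ ≡ 24 (mod 73), so λ ≡ 59.
  x = λ² - 24 - 21 = 3481 - 45 ≡ 5; y = λ·(24 - 5) - 23 ≡ 3. → (5, 3)
7P: (5, 3) + (21, 65). λ = (65 - 3)/(21 - 5) ≡ 62/16 mod 73. 16⁻¹ ≡ 32 (mod 73) since 16·32 = 512 ≡ 1, so λ ≡ 13.
  x = λ² - 5 - 21 = 169 - 26 ≡ 70; y = λ·(5 - 70) - 3 ≡ 28. → (70, 28)
8P: (70, 28) + (21, 65). λ = (65 - 28)/(21 - 70) ≡ 37/24 mod 73. 24⁻¹ ≡ 70 (mod 73), so λ ≡ 35.
  x = λ² - 70 - 21 = 1225 - 91 ≡ 39; y = λ·(70 - 39) - 28 ≡ 35. → (39, 35)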